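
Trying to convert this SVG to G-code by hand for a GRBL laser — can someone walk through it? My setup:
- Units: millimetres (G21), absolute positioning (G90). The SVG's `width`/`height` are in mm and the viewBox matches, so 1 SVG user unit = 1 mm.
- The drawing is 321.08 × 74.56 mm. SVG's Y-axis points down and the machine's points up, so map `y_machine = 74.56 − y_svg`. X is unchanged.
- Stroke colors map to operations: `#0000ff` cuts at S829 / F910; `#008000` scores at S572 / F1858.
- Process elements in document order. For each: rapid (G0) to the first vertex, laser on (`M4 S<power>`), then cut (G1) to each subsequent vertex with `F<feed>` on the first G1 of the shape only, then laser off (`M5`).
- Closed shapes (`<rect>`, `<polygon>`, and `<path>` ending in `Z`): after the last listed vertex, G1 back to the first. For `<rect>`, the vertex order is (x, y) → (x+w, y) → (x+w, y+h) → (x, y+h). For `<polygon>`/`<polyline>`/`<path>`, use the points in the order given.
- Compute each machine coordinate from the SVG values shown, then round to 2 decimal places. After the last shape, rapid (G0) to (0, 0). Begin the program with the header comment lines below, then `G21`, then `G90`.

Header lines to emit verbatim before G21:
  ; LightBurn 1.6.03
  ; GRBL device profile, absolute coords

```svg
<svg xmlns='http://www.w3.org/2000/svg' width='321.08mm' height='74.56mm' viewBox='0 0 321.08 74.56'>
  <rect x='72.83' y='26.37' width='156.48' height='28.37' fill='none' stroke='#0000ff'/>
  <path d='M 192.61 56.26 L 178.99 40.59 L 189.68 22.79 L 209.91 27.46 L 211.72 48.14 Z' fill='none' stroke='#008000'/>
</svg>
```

; LightBurn 1.6.03
; GRBL device profile, absolute coords
G21
G90
G0 X72.83 Y48.19
M4 S829
G1 X229.31 Y48.19 F910
G1 X229.31 Y19.82
G1 X72.83 Y19.82
G1 X72.83 Y48.19
M5
G0 X192.61 Y18.30
M4 S572
G1 X178.99 Y33.97 F1858
G1 X189.68 Y51.77
G1 X209.91 Y47.10
G1 X211.72 Y26.42
G1 X192.61 Y18.30
M5
G0 X0.00 Y0.00

Since the viewBox matches the mm dimensions, user units are millimetres directly. The only transform is the Y-flip y_m = 74.56 − y_svg.

Shape 1 is a rectangle drawn with `<rect>`. Its stroke #0000ff means cut at S829, F910. After flipping Y the toolpath is (72.83,48.19) → (229.31,48.19) → (229.31,19.82) → (72.83,19.82) → (72.83,48.19), returning to the start.

Shape 2 is a regular polygon drawn with `<path>`. Its stroke #008000 means score at S572, F1858. After flipping Y the toolpath is (192.61,18.30) → (178.99,33.97) → (189.68,51.77) → (209.91,47.10) → (211.72,26.42) → (192.61,18.30), returning to the start.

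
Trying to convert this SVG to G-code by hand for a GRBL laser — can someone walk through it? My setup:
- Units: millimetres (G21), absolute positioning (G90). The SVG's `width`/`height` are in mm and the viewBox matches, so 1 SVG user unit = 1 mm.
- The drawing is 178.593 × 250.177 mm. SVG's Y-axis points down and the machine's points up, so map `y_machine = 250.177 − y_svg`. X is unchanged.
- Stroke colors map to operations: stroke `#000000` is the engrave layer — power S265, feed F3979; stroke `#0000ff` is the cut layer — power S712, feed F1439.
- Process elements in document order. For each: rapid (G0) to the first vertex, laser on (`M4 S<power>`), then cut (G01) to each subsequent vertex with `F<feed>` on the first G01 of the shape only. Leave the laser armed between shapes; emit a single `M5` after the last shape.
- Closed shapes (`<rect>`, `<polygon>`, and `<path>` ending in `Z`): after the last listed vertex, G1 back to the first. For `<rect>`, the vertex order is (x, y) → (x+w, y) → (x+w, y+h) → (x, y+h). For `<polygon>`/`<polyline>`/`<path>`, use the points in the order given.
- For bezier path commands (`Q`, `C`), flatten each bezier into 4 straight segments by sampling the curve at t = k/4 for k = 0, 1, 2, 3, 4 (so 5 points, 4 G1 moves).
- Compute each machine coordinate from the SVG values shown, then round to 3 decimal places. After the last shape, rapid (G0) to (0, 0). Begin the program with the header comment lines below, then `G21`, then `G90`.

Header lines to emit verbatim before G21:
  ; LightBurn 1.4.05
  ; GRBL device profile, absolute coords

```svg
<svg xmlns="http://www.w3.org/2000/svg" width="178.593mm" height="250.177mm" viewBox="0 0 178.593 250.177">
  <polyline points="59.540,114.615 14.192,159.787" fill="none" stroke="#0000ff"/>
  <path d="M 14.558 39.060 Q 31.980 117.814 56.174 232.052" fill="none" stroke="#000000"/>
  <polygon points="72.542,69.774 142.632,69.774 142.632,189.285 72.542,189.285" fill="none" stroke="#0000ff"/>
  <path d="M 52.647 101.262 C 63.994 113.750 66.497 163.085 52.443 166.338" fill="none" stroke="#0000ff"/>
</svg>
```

; LightBurn 1.4.05
; GRBL device profile, absolute coords
G21
G90
G0 X59.540 Y135.562
M4 S712
G01 X14.192 Y90.390 F1439
G0 X14.558 Y211.117
M4 S265
G01 X23.692 Y169.522 F3979
G01 X33.673 Y123.492
G01 X44.500 Y73.026
G01 X56.174 Y18.125
G0 X72.542 Y180.403
M4 S712
G01 X142.632 Y180.403 F1439
G01 X142.632 Y60.892
G01 X72.542 Y60.892
G01 X72.542 Y180.403
G0 X52.647 Y148.915
M4 S712
G01 X59.378 Y133.936 F1439
G01 X62.070 Y112.914
G01 X60.000 Y93.623
G01 X52.443 Y83.839
M5
G0 X0.000 Y0.000

1 u = 1 mm; y_m = 250.177 − y.

[1] `<polyline>` line segment, #0000ff→cut S712 F1439: (59.540,135.562) → (14.192,90.390)

[2] `<path>` quadratic bezier, #000000→engrave S265 F3979: (14.558,211.117) → (23.692,169.522) → (33.673,123.492) → (44.500,73.026) → (56.174,18.125)

[3] `<polygon>` rectangle, #0000ff→cut S712 F1439: (72.542,180.403) → (142.632,180.403) → (142.632,60.892) → (72.542,60.892) → (72.542,180.403) (closed)

[4] `<path>` cubic bezier, #0000ff→cut S712 F1439: (52.647,148.915) → (59.378,133.936) → (62.070,112.914) → (60.000,93.623) → (52.443,83.839)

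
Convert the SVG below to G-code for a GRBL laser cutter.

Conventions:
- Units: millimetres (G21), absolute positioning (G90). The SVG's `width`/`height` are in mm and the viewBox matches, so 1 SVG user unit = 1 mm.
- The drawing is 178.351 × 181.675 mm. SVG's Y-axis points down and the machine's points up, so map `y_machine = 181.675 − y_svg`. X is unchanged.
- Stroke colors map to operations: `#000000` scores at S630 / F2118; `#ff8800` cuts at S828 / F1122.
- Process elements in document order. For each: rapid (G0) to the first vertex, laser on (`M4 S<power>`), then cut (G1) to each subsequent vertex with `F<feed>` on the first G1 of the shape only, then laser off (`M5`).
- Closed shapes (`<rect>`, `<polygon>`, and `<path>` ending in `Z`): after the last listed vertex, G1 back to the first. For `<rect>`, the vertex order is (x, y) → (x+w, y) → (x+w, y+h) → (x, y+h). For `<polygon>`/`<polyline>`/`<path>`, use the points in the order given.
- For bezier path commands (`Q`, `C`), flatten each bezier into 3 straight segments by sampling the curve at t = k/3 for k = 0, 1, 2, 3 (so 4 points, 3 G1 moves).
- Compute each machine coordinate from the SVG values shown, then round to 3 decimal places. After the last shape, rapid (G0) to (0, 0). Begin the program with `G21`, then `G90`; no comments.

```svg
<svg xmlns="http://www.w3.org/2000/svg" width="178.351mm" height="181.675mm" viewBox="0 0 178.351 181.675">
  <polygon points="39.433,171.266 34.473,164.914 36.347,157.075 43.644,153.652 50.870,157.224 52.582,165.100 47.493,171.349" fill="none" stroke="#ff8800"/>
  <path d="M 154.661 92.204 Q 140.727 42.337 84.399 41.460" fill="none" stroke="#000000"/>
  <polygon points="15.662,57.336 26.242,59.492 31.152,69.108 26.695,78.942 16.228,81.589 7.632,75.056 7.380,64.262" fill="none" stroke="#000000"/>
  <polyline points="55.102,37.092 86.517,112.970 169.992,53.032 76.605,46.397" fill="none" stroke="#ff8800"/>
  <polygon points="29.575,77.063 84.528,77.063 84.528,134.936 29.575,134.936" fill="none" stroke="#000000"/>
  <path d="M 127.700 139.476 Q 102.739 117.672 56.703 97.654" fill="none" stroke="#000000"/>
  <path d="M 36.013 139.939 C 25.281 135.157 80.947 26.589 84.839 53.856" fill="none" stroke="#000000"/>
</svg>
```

G21
G90
G0 X39.433 Y10.409
M4 S828
G1 X34.473 Y16.761 F1122
G1 X36.347 Y24.600
G1 X43.644 Y28.023
G1 X50.870 Y24.451
G1 X52.582 Y16.575
G1 X47.493 Y10.326
G1 X39.433 Y10.409
M5
G0 X154.661 Y89.471
M4 S630
G1 X140.661 Y117.272 F2118
G1 X117.241 Y134.187
G1 X84.399 Y140.215
M5
G0 X15.662 Y124.339
M4 S630
G1 X26.242 Y122.183 F2118
G1 X31.152 Y112.567
G1 X26.695 Y102.733
G1 X16.228 Y100.086
G1 X7.632 Y106.619
G1 X7.380 Y117.413
G1 X15.662 Y124.339
M5
G0 X55.102 Y144.583
M4 S828
G1 X86.517 Y68.705 F1122
G1 X169.992 Y128.643
G1 X76.605 Y135.278
M5
G0 X29.575 Y104.612
M4 S630
G1 X84.528 Y104.612 F2118
G1 X84.528 Y46.739
G1 X29.575 Y46.739
G1 X29.575 Y104.612
M5
G0 X127.700 Y42.199
M4 S630
G1 X108.718 Y56.537 F2118
G1 X85.052 Y70.477
G1 X56.703 Y84.021
M5
G0 X36.013 Y41.736
M4 S630
G1 X43.037 Y72.238 F2118
G1 X68.066 Y118.683
G1 X84.839 Y127.819
M5
G0 X0.000 Y0.000

viewBox `0 0 178.351 181.675` with mm width/height → 1 unit = 1 mm. Flip: y_m = 181.675 − y_svg.

**Shape 1** — `<polygon>` regular polygon, stroke `#ff8800` → cut (S828, F1122). Machine vertices: (39.433,10.409) → (34.473,16.761) → (36.347,24.600) → (43.644,28.023) → (50.870,24.451) → (52.582,16.575) → (47.493,10.326) → (39.433,10.409). Closed: final G1 returns to the first vertex.

**Shape 2** — `<path>` quadratic bezier, stroke `#000000` → score (S630, F2118). Control points (SVG): P0=(154.661,92.204), P1=(140.727,42.337), P2=(84.399,41.460); sampled at t=k/3. Machine vertices: (154.661,89.471) → (140.661,117.272) → (117.241,134.187) → (84.399,140.215). Open path.

**Shape 3** — `<polygon>` regular polygon, stroke `#000000` → score (S630, F2118). Machine vertices: (15.662,124.339) → (26.242,122.183) → (31.152,112.567) → (26.695,102.733) → (16.228,100.086) → (7.632,106.619) → (7.380,117.413) → (15.662,124.339). Closed: final G1 returns to the first vertex.

**Shape 4** — `<polyline>` open polyline, stroke `#ff8800` → cut (S828, F1122). Machine vertices: (55.102,144.583) → (86.517,68.705) → (169.992,128.643) → (76.605,135.278). Open path.

**Shape 5** — `<polygon>` rectangle, stroke `#000000` → score (S630, F2118). Machine vertices: (29.575,104.612) → (84.528,104.612) → (84.528,46.739) → (29.575,46.739) → (29.575,104.612). Closed: final G1 returns to the first vertex.

**Shape 6** — `<path>` quadratic bezier, stroke `#000000` → score (S630, F2118). Control points (SVG): P0=(127.700,139.476), P1=(102.739,117.672), P2=(56.703,97.654); sampled at t=k/3. Machine vertices: (127.700,42.199) → (108.718,56.537) → (85.052,70.477) → (56.703,84.021). Open path.

**Shape 7** — `<path>` cubic bezier, stroke `#000000` → score (S630, F2118). Control points (SVG): P0=(36.013,139.939), P1=(25.281,135.157), P2=(80.947,26.589), P3=(84.839,53.856); sampled at t=k/3. Machine vertices: (36.013,41.736) → (43.037,72.238) → (68.066,118.683) → (84.839,127.819). Open path.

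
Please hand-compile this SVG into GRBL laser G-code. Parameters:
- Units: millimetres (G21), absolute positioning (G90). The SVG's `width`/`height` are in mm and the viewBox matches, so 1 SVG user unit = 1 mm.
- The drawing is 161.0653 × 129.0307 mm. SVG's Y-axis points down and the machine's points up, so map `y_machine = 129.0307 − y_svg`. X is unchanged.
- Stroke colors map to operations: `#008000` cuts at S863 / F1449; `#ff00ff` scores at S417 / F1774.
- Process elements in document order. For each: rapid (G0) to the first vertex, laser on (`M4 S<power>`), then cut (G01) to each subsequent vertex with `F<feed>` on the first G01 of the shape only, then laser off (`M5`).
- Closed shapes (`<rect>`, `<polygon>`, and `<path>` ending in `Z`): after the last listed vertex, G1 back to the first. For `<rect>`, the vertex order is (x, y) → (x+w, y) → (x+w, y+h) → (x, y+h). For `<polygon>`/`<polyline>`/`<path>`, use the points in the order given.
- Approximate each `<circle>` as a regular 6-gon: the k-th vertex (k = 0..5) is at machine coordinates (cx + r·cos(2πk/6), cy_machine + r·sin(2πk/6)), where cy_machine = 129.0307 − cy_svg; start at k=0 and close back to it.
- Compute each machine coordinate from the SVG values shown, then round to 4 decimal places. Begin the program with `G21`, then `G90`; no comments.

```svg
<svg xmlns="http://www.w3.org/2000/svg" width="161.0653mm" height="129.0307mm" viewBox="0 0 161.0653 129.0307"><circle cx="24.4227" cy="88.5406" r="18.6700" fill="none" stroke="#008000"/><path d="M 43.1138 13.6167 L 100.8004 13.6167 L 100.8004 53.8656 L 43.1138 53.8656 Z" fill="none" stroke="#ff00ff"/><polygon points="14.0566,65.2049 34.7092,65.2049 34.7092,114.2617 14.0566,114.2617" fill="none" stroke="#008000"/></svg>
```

Since the viewBox matches the mm dimensions, user units are millimetres directly. The only transform is the Y-flip y_m = 129.0307 − y_svg.

Shape 1 is a circle drawn with `<circle>`. Its stroke #008000 means cut at S863, F1449. After flipping Y the toolpath is (43.0927,40.4901) → (33.7577,56.6588) → (15.0877,56.6588) → (5.7527,40.4901) → (15.0877,24.3214) → (33.7577,24.3214) → (43.0927,40.4901), returning to the start.

Shape 2 is a rectangle drawn with `<path>`. Its stroke #ff00ff means score at S417, F1774. After flipping Y the toolpath is (43.1138,115.4140) → (100.8004,115.4140) → (100.8004,75.1651) → (43.1138,75.1651) → (43.1138,115.4140), returning to the start.

Shape 3 is a rectangle drawn with `<polygon>`. Its stroke #008000 means cut at S863, F1449. After flipping Y the toolpath is (14.0566,63.8258) → (34.7092,63.8258) → (34.7092,14.7690) → (14.0566,14.7690) → (14.0566,63.8258), returning to the start.

G21
G90
G0 X43.0927 Y40.4901
M4 S863
G01 X33.7577 Y56.6588 F1449
G01 X15.0877 Y56.6588
G01 X5.7527 Y40.4901
G01 X15.0877 Y24.3214
G01 X33.7577 Y24.3214
G01 X43.0927 Y40.4901
M5
G0 X43.1138 Y115.4140
M4 S417
G01 X100.8004 Y115.4140 F1774
G01 X100.8004 Y75.1651
G01 X43.1138 Y75.1651
G01 X43.1138 Y115.4140
M5
G0 X14.0566 Y63.8258
M4 S863
G01 X34.7092 Y63.8258 F1449
G01 X34.7092 Y14.7690
G01 X14.0566 Y14.7690
G01 X14.0566 Y63.8258
M5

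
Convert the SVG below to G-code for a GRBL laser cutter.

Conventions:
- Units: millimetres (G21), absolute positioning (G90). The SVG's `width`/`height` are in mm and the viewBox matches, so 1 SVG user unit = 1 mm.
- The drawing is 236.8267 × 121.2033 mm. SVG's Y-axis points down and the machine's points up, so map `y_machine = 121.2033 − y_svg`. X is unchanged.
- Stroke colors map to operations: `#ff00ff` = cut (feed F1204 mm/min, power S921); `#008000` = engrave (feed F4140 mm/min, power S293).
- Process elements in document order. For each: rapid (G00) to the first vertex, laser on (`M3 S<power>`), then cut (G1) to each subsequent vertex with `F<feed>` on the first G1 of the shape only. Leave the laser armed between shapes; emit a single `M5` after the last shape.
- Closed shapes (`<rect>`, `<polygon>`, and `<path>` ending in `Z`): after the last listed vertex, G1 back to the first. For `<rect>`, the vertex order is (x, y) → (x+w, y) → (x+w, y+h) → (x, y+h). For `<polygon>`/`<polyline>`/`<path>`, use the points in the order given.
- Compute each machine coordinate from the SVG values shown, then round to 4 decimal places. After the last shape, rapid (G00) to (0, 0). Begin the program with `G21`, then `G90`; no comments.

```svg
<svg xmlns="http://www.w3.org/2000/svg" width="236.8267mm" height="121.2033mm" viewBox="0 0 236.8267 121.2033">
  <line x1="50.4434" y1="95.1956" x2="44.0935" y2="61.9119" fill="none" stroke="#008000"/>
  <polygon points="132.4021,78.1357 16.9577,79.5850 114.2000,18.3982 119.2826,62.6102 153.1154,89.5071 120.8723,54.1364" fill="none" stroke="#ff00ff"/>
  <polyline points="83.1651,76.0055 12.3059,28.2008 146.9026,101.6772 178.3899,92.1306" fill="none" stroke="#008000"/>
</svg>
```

G21
G90
G00 X50.4434 Y26.0077
M3 S293
G1 X44.0935 Y59.2914 F4140
G00 X132.4021 Y43.0676
M3 S921
G1 X16.9577 Y41.6183 F1204
G1 X114.2000 Y102.8051
G1 X119.2826 Y58.5931
G1 X153.1154 Y31.6962
G1 X120.8723 Y67.0669
G1 X132.4021 Y43.0676
G00 X83.1651 Y45.1978
M3 S293
G1 X12.3059 Y93.0025 F4140
G1 X146.9026 Y19.5261
G1 X178.3899 Y29.0727
M5
G00 X0.0000 Y0.0000

viewBox `0 0 236.8267 121.2033` with mm width/height → 1 unit = 1 mm. Flip: y_m = 121.2033 − y_svg.

**Shape 1** — `<line>` line segment, stroke `#008000` → engrave (S293, F4140). Machine vertices: (50.4434,26.0077) → (44.0935,59.2914). Open path.

**Shape 2** — `<polygon>` closed polygon, stroke `#ff00ff` → cut (S921, F1204). Machine vertices: (132.4021,43.0676) → (16.9577,41.6183) → (114.2000,102.8051) → (119.2826,58.5931) → (153.1154,31.6962) → (120.8723,67.0669) → (132.4021,43.0676). Closed: final G1 returns to the first vertex.

**Shape 3** — `<polyline>` open polyline, stroke `#008000` → engrave (S293, F4140). Machine vertices: (83.1651,45.1978) → (12.3059,93.0025) → (146.9026,19.5261) → (178.3899,29.0727). Open path.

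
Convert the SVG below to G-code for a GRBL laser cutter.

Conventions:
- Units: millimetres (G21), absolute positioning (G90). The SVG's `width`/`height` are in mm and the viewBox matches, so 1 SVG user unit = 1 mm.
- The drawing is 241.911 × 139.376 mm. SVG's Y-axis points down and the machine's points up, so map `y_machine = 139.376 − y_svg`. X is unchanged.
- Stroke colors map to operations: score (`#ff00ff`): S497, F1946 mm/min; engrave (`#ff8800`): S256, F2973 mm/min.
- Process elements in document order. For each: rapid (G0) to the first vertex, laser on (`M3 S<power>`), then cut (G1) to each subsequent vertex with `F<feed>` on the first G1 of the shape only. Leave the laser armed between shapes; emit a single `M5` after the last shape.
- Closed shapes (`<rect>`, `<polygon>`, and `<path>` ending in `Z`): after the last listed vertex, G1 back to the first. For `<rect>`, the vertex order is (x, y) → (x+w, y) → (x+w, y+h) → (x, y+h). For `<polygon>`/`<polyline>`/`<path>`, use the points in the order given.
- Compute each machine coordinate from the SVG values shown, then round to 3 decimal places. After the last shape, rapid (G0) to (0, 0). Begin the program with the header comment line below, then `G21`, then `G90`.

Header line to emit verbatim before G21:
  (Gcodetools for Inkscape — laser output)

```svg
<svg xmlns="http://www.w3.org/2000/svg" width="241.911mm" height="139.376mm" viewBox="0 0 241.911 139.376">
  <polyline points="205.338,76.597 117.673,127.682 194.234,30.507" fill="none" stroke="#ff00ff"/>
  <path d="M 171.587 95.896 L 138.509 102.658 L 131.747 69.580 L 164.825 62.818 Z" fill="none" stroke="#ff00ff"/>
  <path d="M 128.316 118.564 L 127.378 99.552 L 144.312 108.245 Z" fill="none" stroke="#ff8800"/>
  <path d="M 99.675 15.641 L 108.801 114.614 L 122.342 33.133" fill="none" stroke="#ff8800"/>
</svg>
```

1 u = 1 mm; y_m = 139.376 − y.

[1] `<polyline>` open polyline, #ff00ff→score S497 F1946: (205.338,62.779) → (117.673,11.694) → (194.234,108.869)

[2] `<path>` regular polygon, #ff00ff→score S497 F1946: (171.587,43.480) → (138.509,36.718) → (131.747,69.796) → (164.825,76.558) → (171.587,43.480) (closed)

[3] `<path>` regular polygon, #ff8800→engrave S256 F2973: (128.316,20.812) → (127.378,39.824) → (144.312,31.131) → (128.316,20.812) (closed)

[4] `<path>` open polyline, #ff8800→engrave S256 F2973: (99.675,123.735) → (108.801,24.762) → (122.342,106.243)

(Gcodetools for Inkscape — laser output)
G21
G90
G0 X205.338 Y62.779
M3 S497
G1 X117.673 Y11.694 F1946
G1 X194.234 Y108.869
G0 X171.587 Y43.480
M3 S497
G1 X138.509 Y36.718 F1946
G1 X131.747 Y69.796
G1 X164.825 Y76.558
G1 X171.587 Y43.480
G0 X128.316 Y20.812
M3 S256
G1 X127.378 Y39.824 F2973
G1 X144.312 Y31.131
G1 X128.316 Y20.812
G0 X99.675 Y123.735
M3 S256
G1 X108.801 Y24.762 F2973
G1 X122.342 Y106.243
M5
G0 X0.000 Y0.000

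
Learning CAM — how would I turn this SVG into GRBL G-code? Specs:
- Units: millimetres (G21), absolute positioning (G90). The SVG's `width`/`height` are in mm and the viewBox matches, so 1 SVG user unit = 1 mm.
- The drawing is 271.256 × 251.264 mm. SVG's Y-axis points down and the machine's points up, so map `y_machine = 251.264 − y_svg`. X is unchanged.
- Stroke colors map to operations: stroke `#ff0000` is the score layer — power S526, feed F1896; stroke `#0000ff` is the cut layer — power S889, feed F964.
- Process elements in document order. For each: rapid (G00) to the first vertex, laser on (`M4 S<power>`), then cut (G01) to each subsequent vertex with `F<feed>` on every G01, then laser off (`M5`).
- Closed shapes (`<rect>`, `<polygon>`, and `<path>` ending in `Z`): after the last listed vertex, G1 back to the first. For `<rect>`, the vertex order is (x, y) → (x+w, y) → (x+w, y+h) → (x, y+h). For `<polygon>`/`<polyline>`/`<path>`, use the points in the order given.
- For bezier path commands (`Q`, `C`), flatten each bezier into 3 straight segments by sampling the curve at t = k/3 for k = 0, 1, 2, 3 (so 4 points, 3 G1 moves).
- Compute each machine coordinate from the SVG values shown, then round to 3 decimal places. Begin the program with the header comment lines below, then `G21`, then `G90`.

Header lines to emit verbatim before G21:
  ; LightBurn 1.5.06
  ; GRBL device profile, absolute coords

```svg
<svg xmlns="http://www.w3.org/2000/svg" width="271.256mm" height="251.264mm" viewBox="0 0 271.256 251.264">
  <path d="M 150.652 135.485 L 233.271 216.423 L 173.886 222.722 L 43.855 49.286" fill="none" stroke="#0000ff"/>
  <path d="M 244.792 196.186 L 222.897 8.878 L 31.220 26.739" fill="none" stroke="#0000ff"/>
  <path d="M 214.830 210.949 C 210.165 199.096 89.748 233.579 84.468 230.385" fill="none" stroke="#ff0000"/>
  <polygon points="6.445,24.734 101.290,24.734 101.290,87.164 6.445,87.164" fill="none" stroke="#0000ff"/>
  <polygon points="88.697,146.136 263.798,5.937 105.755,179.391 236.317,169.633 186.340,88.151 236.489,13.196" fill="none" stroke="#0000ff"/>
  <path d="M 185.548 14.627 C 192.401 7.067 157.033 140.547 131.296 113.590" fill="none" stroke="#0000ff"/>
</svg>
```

; LightBurn 1.5.06
; GRBL device profile, absolute coords
G21
G90
G00 X150.652 Y115.779
M4 S889
G01 X233.271 Y34.841 F964
G01 X173.886 Y28.542 F964
G01 X43.855 Y201.978 F964
M5
G00 X244.792 Y55.078
M4 S889
G01 X222.897 Y242.386 F964
G01 X31.220 Y224.525 F964
M5
G00 X214.830 Y40.315
M4 S526
G01 X180.132 Y39.834 F1896
G01 X119.576 Y27.132 F1896
G01 X84.468 Y20.879 F1896
M5
G00 X6.445 Y226.530
M4 S889
G01 X101.290 Y226.530 F964
G01 X101.290 Y164.100 F964
G01 X6.445 Y164.100 F964
G01 X6.445 Y226.530 F964
M5
G00 X88.697 Y105.128
M4 S889
G01 X263.798 Y245.327 F964
G01 X105.755 Y71.873 F964
G01 X236.317 Y81.631 F964
G01 X186.340 Y163.113 F964
G01 X236.489 Y238.068 F964
G01 X88.697 Y105.128 F964
M5
G00 X185.548 Y236.637
M4 S889
G01 X180.248 Y208.349 F964
G01 X158.323 Y153.030 F964
G01 X131.296 Y137.674 F964
M5

Since the viewBox matches the mm dimensions, user units are millimetres directly. The only transform is the Y-flip y_m = 251.264 − y_svg.

Shape 1 is a open polyline drawn with `<path>`. Its stroke #0000ff means cut at S889, F964. After flipping Y the toolpath is (150.652,115.779) → (233.271,34.841) → (173.886,28.542) → (43.855,201.978).

Shape 2 is a open polyline drawn with `<path>`. Its stroke #0000ff means cut at S889, F964. After flipping Y the toolpath is (244.792,55.078) → (222.897,242.386) → (31.220,224.525).

Shape 3 is a cubic bezier drawn with `<path>`. Its stroke #ff0000 means score at S526, F1896. After flipping Y the toolpath is (214.830,40.315) → (180.132,39.834) → (119.576,27.132) → (84.468,20.879).

Shape 4 is a rectangle drawn with `<polygon>`. Its stroke #0000ff means cut at S889, F964. After flipping Y the toolpath is (6.445,226.530) → (101.290,226.530) → (101.290,164.100) → (6.445,164.100) → (6.445,226.530), returning to the start.

Shape 5 is a closed polygon drawn with `<polygon>`. Its stroke #0000ff means cut at S889, F964. After flipping Y the toolpath is (88.697,105.128) → (263.798,245.327) → (105.755,71.873) → (236.317,81.631) → (186.340,163.113) → (236.489,238.068) → (88.697,105.128), returning to the start.

Shape 6 is a cubic bezier drawn with `<path>`. Its stroke #0000ff means cut at S889, F964. After flipping Y the toolpath is (185.548,236.637) → (180.248,208.349) → (158.323,153.030) → (131.296,137.674).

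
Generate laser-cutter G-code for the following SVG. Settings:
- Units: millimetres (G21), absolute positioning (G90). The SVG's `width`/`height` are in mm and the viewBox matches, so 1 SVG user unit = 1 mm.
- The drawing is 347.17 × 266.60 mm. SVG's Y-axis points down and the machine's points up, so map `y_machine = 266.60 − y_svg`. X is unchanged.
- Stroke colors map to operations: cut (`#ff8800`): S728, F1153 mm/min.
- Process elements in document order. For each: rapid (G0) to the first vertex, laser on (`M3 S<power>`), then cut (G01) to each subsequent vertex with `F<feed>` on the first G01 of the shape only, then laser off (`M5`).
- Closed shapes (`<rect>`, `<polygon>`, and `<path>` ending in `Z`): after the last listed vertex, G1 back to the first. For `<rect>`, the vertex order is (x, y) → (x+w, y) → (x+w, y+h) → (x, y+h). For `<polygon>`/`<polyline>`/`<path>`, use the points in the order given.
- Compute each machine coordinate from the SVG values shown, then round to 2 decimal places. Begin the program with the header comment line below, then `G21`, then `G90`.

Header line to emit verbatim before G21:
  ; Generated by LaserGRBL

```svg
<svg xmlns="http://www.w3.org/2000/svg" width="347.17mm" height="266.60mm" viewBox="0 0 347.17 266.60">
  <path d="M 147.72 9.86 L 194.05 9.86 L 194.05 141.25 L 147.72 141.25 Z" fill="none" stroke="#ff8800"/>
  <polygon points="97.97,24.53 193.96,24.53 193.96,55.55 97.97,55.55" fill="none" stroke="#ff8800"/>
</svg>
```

Since the viewBox matches the mm dimensions, user units are millimetres directly. The only transform is the Y-flip y_m = 266.60 − y_svg.

Shape 1 is a rectangle drawn with `<path>`. Its stroke #ff8800 means cut at S728, F1153. After flipping Y the toolpath is (147.72,256.74) → (194.05,256.74) → (194.05,125.35) → (147.72,125.35) → (147.72,256.74), returning to the start.

Shape 2 is a rectangle drawn with `<polygon>`. Its stroke #ff8800 means cut at S728, F1153. After flipping Y the toolpath is (97.97,242.07) → (193.96,242.07) → (193.96,211.05) → (97.97,211.05) → (97.97,242.07), returning to the start.

; Generated by LaserGRBL
G21
G90
G0 X147.72 Y256.74
M3 S728
G01 X194.05 Y256.74 F1153
G01 X194.05 Y125.35
G01 X147.72 Y125.35
G01 X147.72 Y256.74
M5
G0 X97.97 Y242.07
M3 S728
G01 X193.96 Y242.07 F1153
G01 X193.96 Y211.05
G01 X97.97 Y211.05
G01 X97.97 Y242.07
M5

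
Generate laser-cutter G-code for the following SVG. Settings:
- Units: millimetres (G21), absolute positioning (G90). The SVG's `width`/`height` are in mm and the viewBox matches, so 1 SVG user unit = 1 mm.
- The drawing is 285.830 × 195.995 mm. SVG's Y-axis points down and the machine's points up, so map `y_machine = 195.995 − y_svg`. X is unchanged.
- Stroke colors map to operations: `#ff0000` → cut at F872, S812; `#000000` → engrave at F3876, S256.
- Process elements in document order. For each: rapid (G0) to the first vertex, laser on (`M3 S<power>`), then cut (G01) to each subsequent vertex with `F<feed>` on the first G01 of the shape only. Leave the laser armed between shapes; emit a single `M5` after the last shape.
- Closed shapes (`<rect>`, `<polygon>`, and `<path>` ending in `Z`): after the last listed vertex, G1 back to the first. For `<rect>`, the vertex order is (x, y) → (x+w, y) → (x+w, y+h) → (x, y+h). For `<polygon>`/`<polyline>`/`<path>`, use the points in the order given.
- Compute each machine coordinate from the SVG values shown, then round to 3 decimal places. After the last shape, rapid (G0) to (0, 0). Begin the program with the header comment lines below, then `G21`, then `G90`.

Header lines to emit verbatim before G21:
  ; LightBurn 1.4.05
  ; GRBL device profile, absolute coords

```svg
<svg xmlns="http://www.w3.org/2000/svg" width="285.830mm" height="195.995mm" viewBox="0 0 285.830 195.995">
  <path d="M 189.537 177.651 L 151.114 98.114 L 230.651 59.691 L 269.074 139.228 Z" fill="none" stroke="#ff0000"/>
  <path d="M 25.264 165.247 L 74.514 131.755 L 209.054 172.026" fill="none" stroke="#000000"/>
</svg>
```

; LightBurn 1.4.05
; GRBL device profile, absolute coords
G21
G90
G0 X189.537 Y18.344
M3 S812
G01 X151.114 Y97.881 F872
G01 X230.651 Y136.304
G01 X269.074 Y56.767
G01 X189.537 Y18.344
G0 X25.264 Y30.748
M3 S256
G01 X74.514 Y64.240 F3876
G01 X209.054 Y23.969
M5
G0 X0.000 Y0.000

1 u = 1 mm; y_m = 195.995 − y.

[1] `<path>` regular polygon, #ff0000→cut S812 F872: (189.537,18.344) → (151.114,97.881) → (230.651,136.304) → (269.074,56.767) → (189.537,18.344) (closed)

[2] `<path>` open polyline, #000000→engrave S256 F3876: (25.264,30.748) → (74.514,64.240) → (209.054,23.969)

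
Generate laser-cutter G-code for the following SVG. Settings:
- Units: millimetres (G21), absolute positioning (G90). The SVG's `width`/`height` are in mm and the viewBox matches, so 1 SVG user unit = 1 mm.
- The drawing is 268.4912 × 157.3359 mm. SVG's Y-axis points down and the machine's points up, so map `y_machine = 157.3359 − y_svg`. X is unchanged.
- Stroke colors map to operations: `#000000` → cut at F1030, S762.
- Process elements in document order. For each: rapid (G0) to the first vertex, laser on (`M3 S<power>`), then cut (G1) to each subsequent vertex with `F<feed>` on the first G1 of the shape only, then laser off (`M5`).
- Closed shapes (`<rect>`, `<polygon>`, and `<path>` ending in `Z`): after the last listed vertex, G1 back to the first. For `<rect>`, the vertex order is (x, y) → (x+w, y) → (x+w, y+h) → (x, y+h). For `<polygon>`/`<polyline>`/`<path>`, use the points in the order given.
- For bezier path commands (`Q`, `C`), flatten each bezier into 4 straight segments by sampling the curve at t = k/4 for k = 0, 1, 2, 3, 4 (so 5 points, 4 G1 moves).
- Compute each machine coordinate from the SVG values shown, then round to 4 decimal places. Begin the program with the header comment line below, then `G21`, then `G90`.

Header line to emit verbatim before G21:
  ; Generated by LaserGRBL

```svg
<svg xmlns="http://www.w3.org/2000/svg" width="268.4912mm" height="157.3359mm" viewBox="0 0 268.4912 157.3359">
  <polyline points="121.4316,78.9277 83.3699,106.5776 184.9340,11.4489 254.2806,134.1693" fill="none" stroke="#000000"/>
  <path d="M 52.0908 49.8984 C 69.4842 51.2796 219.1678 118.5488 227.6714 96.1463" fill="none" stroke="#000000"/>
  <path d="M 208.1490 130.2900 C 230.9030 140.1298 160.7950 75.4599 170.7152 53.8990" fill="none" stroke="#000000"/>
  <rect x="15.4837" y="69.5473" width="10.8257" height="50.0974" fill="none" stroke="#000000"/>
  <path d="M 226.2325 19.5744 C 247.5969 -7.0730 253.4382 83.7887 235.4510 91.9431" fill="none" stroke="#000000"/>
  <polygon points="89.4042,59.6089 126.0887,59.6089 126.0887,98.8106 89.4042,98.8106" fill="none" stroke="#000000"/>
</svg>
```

Since the viewBox matches the mm dimensions, user units are millimetres directly. The only transform is the Y-flip y_m = 157.3359 − y_svg.

Shape 1 is a open polyline drawn with `<polyline>`. Its stroke #000000 means cut at S762, F1030. After flipping Y the toolpath is (121.4316,78.4082) → (83.3699,50.7583) → (184.9340,145.8870) → (254.2806,23.1666).

Shape 2 is a cubic bezier drawn with `<path>`. Its stroke #000000 means cut at S762, F1030. After flipping Y the toolpath is (52.0908,107.4375) → (85.6673,96.4782) → (143.2148,75.3947) → (199.0954,58.7705) → (227.6714,61.1896).

Shape 3 is a cubic bezier drawn with `<path>`. Its stroke #000000 means cut at S762, F1030. After flipping Y the toolpath is (208.1490,27.0459) → (210.5043,31.7988) → (194.2448,53.4661) → (175.5789,81.0211) → (170.7152,103.4369).

Shape 4 is a rectangle drawn with `<rect>`. Its stroke #000000 means cut at S762, F1030. After flipping Y the toolpath is (15.4837,87.7886) → (26.3094,87.7886) → (26.3094,37.6912) → (15.4837,37.6912) → (15.4837,87.7886), returning to the start.

Shape 5 is a cubic bezier drawn with `<path>`. Its stroke #000000 means cut at S762, F1030. After flipping Y the toolpath is (226.2325,137.7615) → (239.2154,138.8425) → (245.5986,114.6278) → (244.6033,83.8878) → (235.4510,65.3928).

Shape 6 is a rectangle drawn with `<polygon>`. Its stroke #000000 means cut at S762, F1030. After flipping Y the toolpath is (89.4042,97.7270) → (126.0887,97.7270) → (126.0887,58.5253) → (89.4042,58.5253) → (89.4042,97.7270), returning to the start.

; Generated by LaserGRBL
G21
G90
G0 X121.4316 Y78.4082
M3 S762
G1 X83.3699 Y50.7583 F1030
G1 X184.9340 Y145.8870
G1 X254.2806 Y23.1666
M5
G0 X52.0908 Y107.4375
M3 S762
G1 X85.6673 Y96.4782 F1030
G1 X143.2148 Y75.3947
G1 X199.0954 Y58.7705
G1 X227.6714 Y61.1896
M5
G0 X208.1490 Y27.0459
M3 S762
G1 X210.5043 Y31.7988 F1030
G1 X194.2448 Y53.4661
G1 X175.5789 Y81.0211
G1 X170.7152 Y103.4369
M5
G0 X15.4837 Y87.7886
M3 S762
G1 X26.3094 Y87.7886 F1030
G1 X26.3094 Y37.6912
G1 X15.4837 Y37.6912
G1 X15.4837 Y87.7886
M5
G0 X226.2325 Y137.7615
M3 S762
G1 X239.2154 Y138.8425 F1030
G1 X245.5986 Y114.6278
G1 X244.6033 Y83.8878
G1 X235.4510 Y65.3928
M5
G0 X89.4042 Y97.7270
M3 S762
G1 X126.0887 Y97.7270 F1030
G1 X126.0887 Y58.5253
G1 X89.4042 Y58.5253
G1 X89.4042 Y97.7270
M5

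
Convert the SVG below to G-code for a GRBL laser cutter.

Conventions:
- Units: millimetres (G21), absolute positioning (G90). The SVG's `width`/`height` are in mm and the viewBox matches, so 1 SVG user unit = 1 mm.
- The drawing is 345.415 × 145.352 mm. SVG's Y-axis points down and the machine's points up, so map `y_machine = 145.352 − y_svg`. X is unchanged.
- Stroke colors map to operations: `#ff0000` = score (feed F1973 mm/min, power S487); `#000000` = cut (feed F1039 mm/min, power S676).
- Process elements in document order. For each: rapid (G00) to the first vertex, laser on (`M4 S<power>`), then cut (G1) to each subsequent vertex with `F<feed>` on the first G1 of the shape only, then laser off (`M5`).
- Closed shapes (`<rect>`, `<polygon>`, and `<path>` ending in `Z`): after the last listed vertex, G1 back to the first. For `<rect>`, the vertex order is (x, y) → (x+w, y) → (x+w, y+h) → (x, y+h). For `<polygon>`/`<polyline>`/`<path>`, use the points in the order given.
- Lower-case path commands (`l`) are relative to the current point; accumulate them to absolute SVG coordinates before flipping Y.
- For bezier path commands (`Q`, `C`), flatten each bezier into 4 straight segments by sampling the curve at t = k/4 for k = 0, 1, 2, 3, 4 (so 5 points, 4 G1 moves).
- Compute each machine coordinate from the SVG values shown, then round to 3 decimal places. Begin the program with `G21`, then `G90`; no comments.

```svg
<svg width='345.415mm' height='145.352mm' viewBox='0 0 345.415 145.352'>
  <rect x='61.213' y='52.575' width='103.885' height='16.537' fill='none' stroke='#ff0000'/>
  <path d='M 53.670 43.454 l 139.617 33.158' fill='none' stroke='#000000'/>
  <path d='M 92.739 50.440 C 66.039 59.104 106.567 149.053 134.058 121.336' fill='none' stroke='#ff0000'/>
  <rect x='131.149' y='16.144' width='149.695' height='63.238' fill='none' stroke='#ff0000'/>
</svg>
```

G21
G90
G00 X61.213 Y92.777
M4 S487
G1 X165.098 Y92.777 F1973
G1 X165.098 Y76.240
G1 X61.213 Y76.240
G1 X61.213 Y92.777
M5
G00 X53.670 Y101.898
M4 S676
G1 X193.287 Y68.740 F1039
M5
G00 X92.739 Y94.912
M4 S487
G1 X84.065 Y76.282 F1973
G1 X93.077 Y45.821
G1 X112.249 Y22.182
G1 X134.058 Y24.016
M5
G00 X131.149 Y129.208
M4 S487
G1 X280.844 Y129.208 F1973
G1 X280.844 Y65.970
G1 X131.149 Y65.970
G1 X131.149 Y129.208
M5

Since the viewBox matches the mm dimensions, user units are millimetres directly. The only transform is the Y-flip y_m = 145.352 − y_svg.

Shape 1 is a rectangle drawn with `<rect>`. Its stroke #ff0000 means score at S487, F1973. After flipping Y the toolpath is (61.213,92.777) → (165.098,92.777) → (165.098,76.240) → (61.213,76.240) → (61.213,92.777), returning to the start.

Shape 2 is a line segment drawn with `<path>`. Its stroke #000000 means cut at S676, F1039. After flipping Y the toolpath is (53.670,101.898) → (193.287,68.740).

Shape 3 is a cubic bezier drawn with `<path>`. Its stroke #ff0000 means score at S487, F1973. After flipping Y the toolpath is (92.739,94.912) → (84.065,76.282) → (93.077,45.821) → (112.249,22.182) → (134.058,24.016).

Shape 4 is a rectangle drawn with `<rect>`. Its stroke #ff0000 means score at S487, F1973. After flipping Y the toolpath is (131.149,129.208) → (280.844,129.208) → (280.844,65.970) → (131.149,65.970) → (131.149,129.208), returning to the start.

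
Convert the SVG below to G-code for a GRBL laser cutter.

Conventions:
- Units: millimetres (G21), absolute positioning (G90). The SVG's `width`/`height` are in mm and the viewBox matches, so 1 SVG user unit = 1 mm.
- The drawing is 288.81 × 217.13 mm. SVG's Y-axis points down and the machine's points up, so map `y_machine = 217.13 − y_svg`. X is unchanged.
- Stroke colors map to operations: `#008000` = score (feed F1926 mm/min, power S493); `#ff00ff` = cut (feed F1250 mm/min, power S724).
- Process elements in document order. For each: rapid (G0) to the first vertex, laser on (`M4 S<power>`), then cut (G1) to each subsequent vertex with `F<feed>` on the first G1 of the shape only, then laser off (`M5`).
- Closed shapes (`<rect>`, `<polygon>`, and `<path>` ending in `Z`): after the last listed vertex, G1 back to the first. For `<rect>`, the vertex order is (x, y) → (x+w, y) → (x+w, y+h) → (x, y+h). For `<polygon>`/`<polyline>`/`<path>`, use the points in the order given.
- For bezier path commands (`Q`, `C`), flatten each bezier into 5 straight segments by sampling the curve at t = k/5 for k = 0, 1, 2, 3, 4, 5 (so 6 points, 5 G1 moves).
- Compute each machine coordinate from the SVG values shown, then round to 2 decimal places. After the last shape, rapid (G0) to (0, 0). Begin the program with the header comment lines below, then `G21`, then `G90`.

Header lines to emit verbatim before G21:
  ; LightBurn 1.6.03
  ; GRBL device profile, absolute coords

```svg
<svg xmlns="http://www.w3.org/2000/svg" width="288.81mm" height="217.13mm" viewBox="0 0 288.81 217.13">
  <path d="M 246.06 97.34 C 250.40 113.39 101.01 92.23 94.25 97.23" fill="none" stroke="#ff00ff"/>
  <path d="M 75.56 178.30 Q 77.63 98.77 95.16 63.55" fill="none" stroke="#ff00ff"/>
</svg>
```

; LightBurn 1.6.03
; GRBL device profile, absolute coords
G21
G90
G0 X246.06 Y119.79
M4 S724
G1 X232.59 Y114.12 F1250
G1 X196.44 Y114.34
G1 X151.86 Y117.40
G1 X113.05 Y120.27
G1 X94.25 Y119.90
M5
G0 X75.56 Y38.83
M4 S724
G1 X77.01 Y68.87 F1250
G1 X79.69 Y95.36
G1 X83.61 Y118.31
G1 X88.77 Y137.72
G1 X95.16 Y153.58
M5
G0 X0.00 Y0.00

viewBox `0 0 288.81 217.13` with mm width/height → 1 unit = 1 mm. Flip: y_m = 217.13 − y_svg.

**Shape 1** — `<path>` cubic bezier, stroke `#ff00ff` → cut (S724, F1250). Control points (SVG): P0=(246.06,97.34), P1=(250.40,113.39), P2=(101.01,92.23), P3=(94.25,97.23); sampled at t=k/5. Machine vertices: (246.06,119.79) → (232.59,114.12) → (196.44,114.34) → (151.86,117.40) → (113.05,120.27) → (94.25,119.90). Open path.

**Shape 2** — `<path>` quadratic bezier, stroke `#ff00ff` → cut (S724, F1250). Control points (SVG): P0=(75.56,178.30), P1=(77.63,98.77), P2=(95.16,63.55); sampled at t=k/5. Machine vertices: (75.56,38.83) → (77.01,68.87) → (79.69,95.36) → (83.61,118.31) → (88.77,137.72) → (95.16,153.58). Open path.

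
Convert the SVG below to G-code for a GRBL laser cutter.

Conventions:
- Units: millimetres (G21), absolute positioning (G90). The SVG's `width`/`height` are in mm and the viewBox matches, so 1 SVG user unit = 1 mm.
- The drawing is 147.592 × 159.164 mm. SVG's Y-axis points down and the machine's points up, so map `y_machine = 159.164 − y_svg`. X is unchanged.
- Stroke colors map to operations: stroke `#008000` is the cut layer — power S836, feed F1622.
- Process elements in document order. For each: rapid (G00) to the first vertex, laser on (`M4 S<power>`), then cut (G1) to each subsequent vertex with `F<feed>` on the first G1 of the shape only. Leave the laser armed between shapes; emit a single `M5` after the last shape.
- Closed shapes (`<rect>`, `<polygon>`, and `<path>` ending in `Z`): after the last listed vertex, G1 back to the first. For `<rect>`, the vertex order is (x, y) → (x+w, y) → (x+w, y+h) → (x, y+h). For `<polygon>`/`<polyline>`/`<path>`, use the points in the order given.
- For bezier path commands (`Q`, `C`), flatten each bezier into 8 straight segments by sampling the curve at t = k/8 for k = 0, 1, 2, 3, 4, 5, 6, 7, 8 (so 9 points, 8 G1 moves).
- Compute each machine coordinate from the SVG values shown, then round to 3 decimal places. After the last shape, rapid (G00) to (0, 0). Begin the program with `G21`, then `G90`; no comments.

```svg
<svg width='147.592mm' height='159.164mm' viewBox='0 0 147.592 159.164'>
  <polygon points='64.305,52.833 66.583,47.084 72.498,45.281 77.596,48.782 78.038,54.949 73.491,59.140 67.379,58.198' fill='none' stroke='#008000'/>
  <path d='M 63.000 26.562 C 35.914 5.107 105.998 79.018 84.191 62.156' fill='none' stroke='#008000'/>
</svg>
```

G21
G90
G00 X64.305 Y106.331
M4 S836
G1 X66.583 Y112.080 F1622
G1 X72.498 Y113.883
G1 X77.596 Y110.382
G1 X78.038 Y104.215
G1 X73.491 Y100.024
G1 X67.379 Y100.966
G1 X64.305 Y106.331
G00 X63.000 Y132.602
M4 S836
G1 X57.028 Y136.541 F1622
G1 X57.951 Y133.721
G1 X63.552 Y126.322
G1 X71.616 Y116.527
G1 X79.927 Y106.517
G1 X86.271 Y98.473
G1 X88.430 Y94.576
G1 X84.191 Y97.008
M5
G00 X0.000 Y0.000

viewBox `0 0 147.592 159.164` with mm width/height → 1 unit = 1 mm. Flip: y_m = 159.164 − y_svg.

**Shape 1** — `<polygon>` regular polygon, stroke `#008000` → cut (S836, F1622). Machine vertices: (64.305,106.331) → (66.583,112.080) → (72.498,113.883) → (77.596,110.382) → (78.038,104.215) → (73.491,100.024) → (67.379,100.966) → (64.305,106.331). Closed: final G1 returns to the first vertex.

**Shape 2** — `<path>` cubic bezier, stroke `#008000` → cut (S836, F1622). Control points (SVG): P0=(63.000,26.562), P1=(35.914,5.107), P2=(105.998,79.018), P3=(84.191,62.156); sampled at t=k/8. Machine vertices: (63.000,132.602) → (57.028,136.541) → (57.951,133.721) → (63.552,126.322) → (71.616,116.527) → (79.927,106.517) → (86.271,98.473) → (88.430,94.576) → (84.191,97.008). Open path.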